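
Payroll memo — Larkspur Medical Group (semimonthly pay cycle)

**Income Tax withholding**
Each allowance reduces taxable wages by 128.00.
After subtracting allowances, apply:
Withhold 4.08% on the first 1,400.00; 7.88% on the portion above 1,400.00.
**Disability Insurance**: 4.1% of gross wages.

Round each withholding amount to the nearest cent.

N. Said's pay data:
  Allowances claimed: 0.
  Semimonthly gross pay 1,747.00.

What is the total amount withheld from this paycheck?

156.09

Income Tax: taxable = 1,747.00
  57.12 + 7.88% × (1,747.00 − 1,400.00) = 57.12 + 7.88% × 347.00 = 84.46
Disability Insurance: 4.1% × 1,747.00 = 71.63
Total: 84.46 + 71.63 = 156.09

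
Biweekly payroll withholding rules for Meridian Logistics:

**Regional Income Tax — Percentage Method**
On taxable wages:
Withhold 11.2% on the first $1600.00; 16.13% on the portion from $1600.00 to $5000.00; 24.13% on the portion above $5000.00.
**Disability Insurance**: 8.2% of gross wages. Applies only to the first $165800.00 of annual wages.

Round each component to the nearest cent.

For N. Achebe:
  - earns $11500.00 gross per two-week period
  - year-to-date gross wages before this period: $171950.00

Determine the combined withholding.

Regional Income Tax: taxable = $11500.00
  $727.62 + 24.13% × ($11500.00 − $5000.00) = $727.62 + 24.13% × $6500.00 = $2296.07
Disability Insurance: YTD $171950.00 ≥ cap $165800.00 → $0.00
Total: $2296.07 + $0.00 = $2296.07

$2296.07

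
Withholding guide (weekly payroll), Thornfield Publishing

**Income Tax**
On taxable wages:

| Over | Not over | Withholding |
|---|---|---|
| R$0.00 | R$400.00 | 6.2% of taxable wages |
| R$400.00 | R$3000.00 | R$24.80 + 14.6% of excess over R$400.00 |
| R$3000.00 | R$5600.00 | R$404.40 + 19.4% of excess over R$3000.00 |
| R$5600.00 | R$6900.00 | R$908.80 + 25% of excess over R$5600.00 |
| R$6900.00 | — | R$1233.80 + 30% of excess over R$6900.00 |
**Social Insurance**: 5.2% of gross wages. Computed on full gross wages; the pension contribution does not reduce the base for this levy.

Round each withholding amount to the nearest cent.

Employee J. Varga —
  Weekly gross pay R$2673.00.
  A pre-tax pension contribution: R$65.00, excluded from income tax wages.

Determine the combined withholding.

Income Tax: taxable = R$2673.00 − R$65.00 = R$2608.00
  R$24.80 + 14.6% × (R$2608.00 − R$400.00) = R$24.80 + 14.6% × R$2208.00 = R$347.17
Social Insurance: 5.2% × R$2673.00 = R$139.00
Total: R$347.17 + R$139.00 = R$486.17

R$486.17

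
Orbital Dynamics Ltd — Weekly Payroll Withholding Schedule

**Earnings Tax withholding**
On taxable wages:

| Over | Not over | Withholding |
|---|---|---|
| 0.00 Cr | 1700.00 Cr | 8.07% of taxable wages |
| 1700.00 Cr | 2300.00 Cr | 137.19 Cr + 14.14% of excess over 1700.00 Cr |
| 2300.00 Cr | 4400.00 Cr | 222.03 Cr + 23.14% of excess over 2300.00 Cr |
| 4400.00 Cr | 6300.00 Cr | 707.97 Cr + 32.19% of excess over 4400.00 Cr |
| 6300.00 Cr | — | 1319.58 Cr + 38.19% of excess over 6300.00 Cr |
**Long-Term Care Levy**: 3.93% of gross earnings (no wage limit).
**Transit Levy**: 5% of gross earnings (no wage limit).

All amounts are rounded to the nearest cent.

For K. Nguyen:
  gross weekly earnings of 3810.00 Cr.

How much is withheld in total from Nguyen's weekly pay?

911.67 Cr

Earnings Tax: taxable = 3810.00 Cr
  222.03 Cr + 23.14% × (3810.00 Cr − 2300.00 Cr) = 222.03 Cr + 23.14% × 1510.00 Cr = 571.44 Cr
Long-Term Care Levy: 3.93% × 3810.00 Cr = 149.73 Cr
Transit Levy: 5% × 3810.00 Cr = 190.50 Cr
Total: 571.44 Cr + 149.73 Cr + 190.50 Cr = 911.67 Cr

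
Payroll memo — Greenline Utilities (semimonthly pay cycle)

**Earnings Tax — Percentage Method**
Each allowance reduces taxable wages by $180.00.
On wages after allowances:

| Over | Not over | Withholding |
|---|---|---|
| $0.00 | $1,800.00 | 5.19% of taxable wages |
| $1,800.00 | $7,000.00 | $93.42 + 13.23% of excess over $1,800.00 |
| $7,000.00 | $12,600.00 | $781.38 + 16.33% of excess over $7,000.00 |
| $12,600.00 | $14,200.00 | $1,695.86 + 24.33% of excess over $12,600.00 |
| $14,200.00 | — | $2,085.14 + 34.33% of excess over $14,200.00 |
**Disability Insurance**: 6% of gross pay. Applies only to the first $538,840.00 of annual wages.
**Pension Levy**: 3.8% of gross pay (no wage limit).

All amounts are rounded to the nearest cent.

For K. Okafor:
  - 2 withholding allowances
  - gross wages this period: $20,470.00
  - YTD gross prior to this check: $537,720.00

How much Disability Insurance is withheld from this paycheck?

Disability Insurance: cap $538,840.00 − YTD $537,720.00 = $1,120.00 subject; 6% × $1,120.00 = $67.20

$67.20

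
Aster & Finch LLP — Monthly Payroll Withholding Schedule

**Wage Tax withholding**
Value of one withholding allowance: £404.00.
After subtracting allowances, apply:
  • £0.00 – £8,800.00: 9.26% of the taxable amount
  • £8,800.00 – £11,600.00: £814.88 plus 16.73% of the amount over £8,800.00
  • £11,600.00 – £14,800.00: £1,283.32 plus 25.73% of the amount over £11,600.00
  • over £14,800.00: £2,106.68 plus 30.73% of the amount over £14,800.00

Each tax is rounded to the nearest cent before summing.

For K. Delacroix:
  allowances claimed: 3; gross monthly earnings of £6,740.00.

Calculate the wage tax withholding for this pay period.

Wage Tax: taxable = £6,740.00 − 3×£404.00 = £5,528.00
  9.26% × £5,528.00 = £511.89

£511.89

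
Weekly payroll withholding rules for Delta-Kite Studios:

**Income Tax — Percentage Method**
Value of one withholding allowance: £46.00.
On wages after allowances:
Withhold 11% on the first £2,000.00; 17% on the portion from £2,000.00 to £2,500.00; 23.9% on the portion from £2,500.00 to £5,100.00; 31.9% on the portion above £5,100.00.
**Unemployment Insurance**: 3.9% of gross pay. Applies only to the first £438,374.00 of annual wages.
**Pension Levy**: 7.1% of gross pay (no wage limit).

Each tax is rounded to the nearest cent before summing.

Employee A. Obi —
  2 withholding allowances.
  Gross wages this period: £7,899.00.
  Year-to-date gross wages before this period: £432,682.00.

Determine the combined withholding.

Income Tax: taxable = £7,899.00 − 2×£46.00 = £7,807.00
  £926.40 + 31.9% × (£7,807.00 − £5,100.00) = £926.40 + 31.9% × £2,707.00 = £1,789.93
Unemployment Insurance: cap £438,374.00 − YTD £432,682.00 = £5,692.00 subject; 3.9% × £5,692.00 = £221.99
Pension Levy: 7.1% × £7,899.00 = £560.83
Total: £1,789.93 + £221.99 + £560.83 = £2,572.75

£2,572.75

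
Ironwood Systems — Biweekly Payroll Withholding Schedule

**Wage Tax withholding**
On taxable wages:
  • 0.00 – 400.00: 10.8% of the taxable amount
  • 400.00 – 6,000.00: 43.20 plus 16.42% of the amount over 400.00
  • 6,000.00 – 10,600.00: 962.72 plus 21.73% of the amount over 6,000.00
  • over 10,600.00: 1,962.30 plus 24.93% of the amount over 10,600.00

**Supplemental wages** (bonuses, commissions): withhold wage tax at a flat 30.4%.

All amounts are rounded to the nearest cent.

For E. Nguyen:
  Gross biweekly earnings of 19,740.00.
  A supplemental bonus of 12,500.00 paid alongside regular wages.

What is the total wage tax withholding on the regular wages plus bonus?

8,040.90

Wage Tax: taxable = 19,740.00
  1,962.30 + 24.93% × (19,740.00 − 10,600.00) = 1,962.30 + 24.93% × 9,140.00 = 4,240.90
Supplemental (30.4% flat on bonus): 30.4% × 12,500.00 = 3,800.00
Total wage tax: 4,240.90 + 3,800.00 = 8,040.90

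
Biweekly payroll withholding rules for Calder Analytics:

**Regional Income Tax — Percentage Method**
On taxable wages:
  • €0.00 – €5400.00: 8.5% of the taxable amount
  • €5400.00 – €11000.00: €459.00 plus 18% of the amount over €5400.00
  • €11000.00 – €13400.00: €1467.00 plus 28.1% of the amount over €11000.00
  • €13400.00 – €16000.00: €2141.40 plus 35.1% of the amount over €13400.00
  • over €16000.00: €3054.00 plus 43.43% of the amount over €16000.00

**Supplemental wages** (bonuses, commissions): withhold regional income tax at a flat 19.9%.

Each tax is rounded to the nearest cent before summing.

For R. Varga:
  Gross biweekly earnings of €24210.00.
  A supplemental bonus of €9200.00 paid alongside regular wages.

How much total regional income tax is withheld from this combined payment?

Regional Income Tax: taxable = €24210.00
  €3054.00 + 43.43% × (€24210.00 − €16000.00) = €3054.00 + 43.43% × €8210.00 = €6619.60
Supplemental (19.9% flat on bonus): 19.9% × €9200.00 = €1830.80
Total regional income tax: €6619.60 + €1830.80 = €8450.40

€8450.40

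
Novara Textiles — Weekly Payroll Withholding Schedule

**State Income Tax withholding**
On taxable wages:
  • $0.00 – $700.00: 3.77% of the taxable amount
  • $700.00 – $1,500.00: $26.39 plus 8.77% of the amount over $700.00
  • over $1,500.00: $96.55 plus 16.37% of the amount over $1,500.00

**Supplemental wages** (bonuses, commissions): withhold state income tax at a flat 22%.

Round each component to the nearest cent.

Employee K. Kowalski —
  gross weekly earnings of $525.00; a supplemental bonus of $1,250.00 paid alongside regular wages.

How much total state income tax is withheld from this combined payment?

$294.79

State Income Tax: taxable = $525.00
  3.77% × $525.00 = $19.79
Supplemental (22% flat on bonus): 22% × $1,250.00 = $275.00
Total state income tax: $19.79 + $275.00 = $294.79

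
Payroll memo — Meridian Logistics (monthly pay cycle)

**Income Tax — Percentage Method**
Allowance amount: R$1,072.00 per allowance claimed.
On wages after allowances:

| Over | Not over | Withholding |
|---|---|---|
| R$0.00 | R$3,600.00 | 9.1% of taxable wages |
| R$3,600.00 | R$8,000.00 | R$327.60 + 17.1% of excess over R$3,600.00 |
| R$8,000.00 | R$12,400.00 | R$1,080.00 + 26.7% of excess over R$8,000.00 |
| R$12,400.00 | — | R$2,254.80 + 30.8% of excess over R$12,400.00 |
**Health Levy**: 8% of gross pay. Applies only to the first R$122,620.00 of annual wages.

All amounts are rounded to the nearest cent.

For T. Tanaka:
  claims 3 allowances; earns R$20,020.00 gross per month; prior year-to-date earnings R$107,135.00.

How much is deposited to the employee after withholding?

Income Tax: taxable = R$20,020.00 − 3×R$1,072.00 = R$16,804.00
  R$2,254.80 + 30.8% × (R$16,804.00 − R$12,400.00) = R$2,254.80 + 30.8% × R$4,404.00 = R$3,611.23
Health Levy: cap R$122,620.00 − YTD R$107,135.00 = R$15,485.00 subject; 8% × R$15,485.00 = R$1,238.80
Total withheld: R$3,611.23 + R$1,238.80 = R$4,850.03
Net pay: R$20,020.00 − R$4,850.03 = R$15,169.97

R$15,169.97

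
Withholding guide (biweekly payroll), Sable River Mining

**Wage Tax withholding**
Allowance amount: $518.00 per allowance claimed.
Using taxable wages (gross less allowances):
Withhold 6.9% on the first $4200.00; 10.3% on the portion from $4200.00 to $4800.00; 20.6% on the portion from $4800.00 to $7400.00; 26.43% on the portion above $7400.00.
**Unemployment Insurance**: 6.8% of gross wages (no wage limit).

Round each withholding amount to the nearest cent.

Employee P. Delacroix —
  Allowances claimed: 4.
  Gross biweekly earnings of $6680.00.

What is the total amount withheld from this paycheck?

$786.06

Wage Tax: taxable = $6680.00 − 4×$518.00 = $4608.00
  $289.80 + 10.3% × ($4608.00 − $4200.00) = $289.80 + 10.3% × $408.00 = $331.82
Unemployment Insurance: 6.8% × $6680.00 = $454.24
Total: $331.82 + $454.24 = $786.06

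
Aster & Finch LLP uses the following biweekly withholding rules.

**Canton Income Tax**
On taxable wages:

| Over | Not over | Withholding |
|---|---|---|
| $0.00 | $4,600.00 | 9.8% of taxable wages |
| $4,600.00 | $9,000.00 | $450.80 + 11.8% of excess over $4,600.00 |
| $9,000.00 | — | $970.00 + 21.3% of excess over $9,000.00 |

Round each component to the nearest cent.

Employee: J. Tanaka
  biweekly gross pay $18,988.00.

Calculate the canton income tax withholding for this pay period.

Canton Income Tax: taxable = $18,988.00
  $970.00 + 21.3% × ($18,988.00 − $9,000.00) = $970.00 + 21.3% × $9,988.00 = $3,097.44

$3,097.44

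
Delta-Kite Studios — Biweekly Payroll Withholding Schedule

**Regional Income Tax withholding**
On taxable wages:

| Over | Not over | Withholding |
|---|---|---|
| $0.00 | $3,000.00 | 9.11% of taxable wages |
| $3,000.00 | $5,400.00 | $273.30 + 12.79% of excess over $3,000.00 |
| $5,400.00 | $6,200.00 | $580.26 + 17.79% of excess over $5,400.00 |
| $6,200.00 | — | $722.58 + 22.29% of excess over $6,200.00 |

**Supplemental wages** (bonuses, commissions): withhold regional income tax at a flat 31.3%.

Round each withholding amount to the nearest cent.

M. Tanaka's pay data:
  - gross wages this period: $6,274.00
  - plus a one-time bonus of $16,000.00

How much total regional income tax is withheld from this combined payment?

$5,747.07

Regional Income Tax: taxable = $6,274.00
  $722.58 + 22.29% × ($6,274.00 − $6,200.00) = $722.58 + 22.29% × $74.00 = $739.07
Supplemental (31.3% flat on bonus): 31.3% × $16,000.00 = $5,008.00
Total regional income tax: $739.07 + $5,008.00 = $5,747.07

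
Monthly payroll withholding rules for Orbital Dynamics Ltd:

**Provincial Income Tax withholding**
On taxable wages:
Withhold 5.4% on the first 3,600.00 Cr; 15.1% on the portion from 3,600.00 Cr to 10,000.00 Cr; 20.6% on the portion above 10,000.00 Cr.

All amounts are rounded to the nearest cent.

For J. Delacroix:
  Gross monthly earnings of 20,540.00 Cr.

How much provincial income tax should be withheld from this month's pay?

Provincial Income Tax: taxable = 20,540.00 Cr
  1,160.80 Cr + 20.6% × (20,540.00 Cr − 10,000.00 Cr) = 1,160.80 Cr + 20.6% × 10,540.00 Cr = 3,332.04 Cr

3,332.04 Cr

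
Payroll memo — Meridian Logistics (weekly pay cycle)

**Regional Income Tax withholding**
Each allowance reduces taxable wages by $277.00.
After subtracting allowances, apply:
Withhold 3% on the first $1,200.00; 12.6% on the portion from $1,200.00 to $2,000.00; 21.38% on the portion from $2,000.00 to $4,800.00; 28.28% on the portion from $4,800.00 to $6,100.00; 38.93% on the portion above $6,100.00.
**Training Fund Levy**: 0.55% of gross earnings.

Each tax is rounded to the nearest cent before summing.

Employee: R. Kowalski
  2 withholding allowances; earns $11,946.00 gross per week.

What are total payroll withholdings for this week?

$3,228.96

Regional Income Tax: taxable = $11,946.00 − 2×$277.00 = $11,392.00
  $1,103.08 + 38.93% × ($11,392.00 − $6,100.00) = $1,103.08 + 38.93% × $5,292.00 = $3,163.26
Training Fund Levy: 0.55% × $11,946.00 = $65.70
Total: $3,163.26 + $65.70 = $3,228.96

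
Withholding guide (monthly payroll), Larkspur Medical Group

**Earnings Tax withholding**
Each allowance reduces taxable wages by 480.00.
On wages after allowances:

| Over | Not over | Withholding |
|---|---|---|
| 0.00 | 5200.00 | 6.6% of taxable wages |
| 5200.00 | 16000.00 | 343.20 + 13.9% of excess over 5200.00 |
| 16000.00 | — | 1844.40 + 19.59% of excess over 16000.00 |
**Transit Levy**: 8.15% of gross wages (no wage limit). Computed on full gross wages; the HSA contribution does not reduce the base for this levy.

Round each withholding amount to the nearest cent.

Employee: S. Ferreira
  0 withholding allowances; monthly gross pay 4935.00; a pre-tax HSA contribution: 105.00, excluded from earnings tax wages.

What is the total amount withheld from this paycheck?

Earnings Tax: taxable = 4935.00 − 105.00 = 4830.00
  6.6% × 4830.00 = 318.78
Transit Levy: 8.15% × 4935.00 = 402.20
Total: 318.78 + 402.20 = 720.98

720.98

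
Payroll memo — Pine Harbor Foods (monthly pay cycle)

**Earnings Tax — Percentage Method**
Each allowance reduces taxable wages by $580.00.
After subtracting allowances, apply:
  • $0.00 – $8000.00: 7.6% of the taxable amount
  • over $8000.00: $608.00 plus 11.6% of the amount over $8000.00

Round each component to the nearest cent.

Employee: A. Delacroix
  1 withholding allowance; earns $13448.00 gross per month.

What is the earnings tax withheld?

$1172.69

Earnings Tax: taxable = $13448.00 − 1×$580.00 = $12868.00
  $608.00 + 11.6% × ($12868.00 − $8000.00) = $608.00 + 11.6% × $4868.00 = $1172.69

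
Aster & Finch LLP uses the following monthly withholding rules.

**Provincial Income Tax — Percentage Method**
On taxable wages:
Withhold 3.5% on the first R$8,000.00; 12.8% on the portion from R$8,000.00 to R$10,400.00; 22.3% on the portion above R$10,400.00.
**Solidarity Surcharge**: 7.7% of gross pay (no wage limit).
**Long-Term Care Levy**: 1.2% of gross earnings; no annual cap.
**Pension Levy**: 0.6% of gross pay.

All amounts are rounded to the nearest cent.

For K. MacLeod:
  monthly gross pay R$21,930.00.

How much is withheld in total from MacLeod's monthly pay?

R$5,241.74

Provincial Income Tax: taxable = R$21,930.00
  R$587.20 + 22.3% × (R$21,930.00 − R$10,400.00) = R$587.20 + 22.3% × R$11,530.00 = R$3,158.39
Solidarity Surcharge: 7.7% × R$21,930.00 = R$1,688.61
Long-Term Care Levy: 1.2% × R$21,930.00 = R$263.16
Pension Levy: 0.6% × R$21,930.00 = R$131.58
Total: R$3,158.39 + R$1,688.61 + R$263.16 + R$131.58 = R$5,241.74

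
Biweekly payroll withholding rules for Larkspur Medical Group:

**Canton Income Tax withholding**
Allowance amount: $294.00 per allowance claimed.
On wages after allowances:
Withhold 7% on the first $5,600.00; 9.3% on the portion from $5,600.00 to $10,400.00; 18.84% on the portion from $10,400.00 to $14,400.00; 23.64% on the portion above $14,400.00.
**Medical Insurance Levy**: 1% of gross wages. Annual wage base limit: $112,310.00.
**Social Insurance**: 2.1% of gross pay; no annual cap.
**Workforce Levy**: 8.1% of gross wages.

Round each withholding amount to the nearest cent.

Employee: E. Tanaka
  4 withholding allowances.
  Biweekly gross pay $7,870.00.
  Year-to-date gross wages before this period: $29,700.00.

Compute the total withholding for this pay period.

Canton Income Tax: taxable = $7,870.00 − 4×$294.00 = $6,694.00
  $392.00 + 9.3% × ($6,694.00 − $5,600.00) = $392.00 + 9.3% × $1,094.00 = $493.74
Medical Insurance Levy: 1% × $7,870.00 = $78.70
Social Insurance: 2.1% × $7,870.00 = $165.27
Workforce Levy: 8.1% × $7,870.00 = $637.47
Total: $493.74 + $78.70 + $165.27 + $637.47 = $1,375.18

$1,375.18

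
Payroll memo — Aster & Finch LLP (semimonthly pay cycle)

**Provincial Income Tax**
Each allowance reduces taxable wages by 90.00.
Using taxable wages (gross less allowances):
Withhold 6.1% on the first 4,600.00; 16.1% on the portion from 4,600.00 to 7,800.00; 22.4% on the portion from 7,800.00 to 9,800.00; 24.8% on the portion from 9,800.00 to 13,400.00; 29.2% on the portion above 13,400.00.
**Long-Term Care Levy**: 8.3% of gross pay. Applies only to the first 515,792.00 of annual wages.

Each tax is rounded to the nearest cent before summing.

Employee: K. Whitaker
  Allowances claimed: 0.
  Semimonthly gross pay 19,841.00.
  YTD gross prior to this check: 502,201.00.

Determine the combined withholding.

5,145.42

Provincial Income Tax: taxable = 19,841.00
  2,136.60 + 29.2% × (19,841.00 − 13,400.00) = 2,136.60 + 29.2% × 6,441.00 = 4,017.37
Long-Term Care Levy: cap 515,792.00 − YTD 502,201.00 = 13,591.00 subject; 8.3% × 13,591.00 = 1,128.05
Total: 4,017.37 + 1,128.05 = 5,145.42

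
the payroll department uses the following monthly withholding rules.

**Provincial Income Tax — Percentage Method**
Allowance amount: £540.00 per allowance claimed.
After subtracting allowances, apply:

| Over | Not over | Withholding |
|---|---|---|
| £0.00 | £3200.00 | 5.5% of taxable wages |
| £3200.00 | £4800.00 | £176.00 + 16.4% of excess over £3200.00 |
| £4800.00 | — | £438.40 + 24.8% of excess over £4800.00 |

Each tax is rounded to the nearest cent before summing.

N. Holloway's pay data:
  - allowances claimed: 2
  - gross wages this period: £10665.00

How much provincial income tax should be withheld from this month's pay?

£1625.08

Provincial Income Tax: taxable = £10665.00 − 2×£540.00 = £9585.00
  £438.40 + 24.8% × (£9585.00 − £4800.00) = £438.40 + 24.8% × £4785.00 = £1625.08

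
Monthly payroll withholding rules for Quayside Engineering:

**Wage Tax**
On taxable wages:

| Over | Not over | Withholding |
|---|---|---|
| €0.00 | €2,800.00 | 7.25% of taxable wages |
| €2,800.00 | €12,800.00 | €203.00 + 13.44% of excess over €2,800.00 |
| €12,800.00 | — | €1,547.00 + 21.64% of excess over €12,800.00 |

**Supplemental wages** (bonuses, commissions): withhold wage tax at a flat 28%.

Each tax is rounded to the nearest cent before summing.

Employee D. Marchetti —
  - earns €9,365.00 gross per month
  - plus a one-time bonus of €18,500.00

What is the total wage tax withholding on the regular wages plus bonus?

€6,265.34

Wage Tax: taxable = €9,365.00
  €203.00 + 13.44% × (€9,365.00 − €2,800.00) = €203.00 + 13.44% × €6,565.00 = €1,085.34
Supplemental (28% flat on bonus): 28% × €18,500.00 = €5,180.00
Total wage tax: €1,085.34 + €5,180.00 = €6,265.34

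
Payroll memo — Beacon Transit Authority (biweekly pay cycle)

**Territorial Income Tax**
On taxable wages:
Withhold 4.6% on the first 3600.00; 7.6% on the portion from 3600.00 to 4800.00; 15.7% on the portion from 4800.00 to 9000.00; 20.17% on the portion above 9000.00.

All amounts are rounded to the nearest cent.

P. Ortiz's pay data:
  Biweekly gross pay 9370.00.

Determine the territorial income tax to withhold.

Territorial Income Tax: taxable = 9370.00
  916.20 + 20.17% × (9370.00 − 9000.00) = 916.20 + 20.17% × 370.00 = 990.83

990.83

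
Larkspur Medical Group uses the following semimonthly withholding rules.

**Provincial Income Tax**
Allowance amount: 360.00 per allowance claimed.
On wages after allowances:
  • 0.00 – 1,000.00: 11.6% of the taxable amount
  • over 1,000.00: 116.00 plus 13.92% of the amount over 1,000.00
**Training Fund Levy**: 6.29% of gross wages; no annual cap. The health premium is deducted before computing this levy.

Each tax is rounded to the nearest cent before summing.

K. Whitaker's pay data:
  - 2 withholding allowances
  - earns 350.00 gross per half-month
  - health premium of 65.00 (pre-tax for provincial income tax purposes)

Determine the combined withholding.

Provincial Income Tax: taxable = 350.00 − 65.00 − 2×360.00 = -435.00
  Taxable ≤ 0 → 0.00
Training Fund Levy: 6.29% × 285.00 = 17.93
Total: 0.00 + 17.93 = 17.93

17.93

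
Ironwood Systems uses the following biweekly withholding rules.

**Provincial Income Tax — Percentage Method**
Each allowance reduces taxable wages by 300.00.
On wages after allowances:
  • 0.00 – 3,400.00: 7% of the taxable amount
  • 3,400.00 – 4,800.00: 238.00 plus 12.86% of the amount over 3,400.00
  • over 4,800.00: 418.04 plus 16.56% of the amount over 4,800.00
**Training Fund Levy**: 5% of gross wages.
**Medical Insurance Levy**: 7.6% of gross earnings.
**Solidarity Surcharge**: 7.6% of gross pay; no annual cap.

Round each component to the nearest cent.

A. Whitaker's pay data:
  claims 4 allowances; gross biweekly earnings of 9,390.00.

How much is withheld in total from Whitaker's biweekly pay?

2,876.20

Provincial Income Tax: taxable = 9,390.00 − 4×300.00 = 8,190.00
  418.04 + 16.56% × (8,190.00 − 4,800.00) = 418.04 + 16.56% × 3,390.00 = 979.42
Training Fund Levy: 5% × 9,390.00 = 469.50
Medical Insurance Levy: 7.6% × 9,390.00 = 713.64
Solidarity Surcharge: 7.6% × 9,390.00 = 713.64
Total: 979.42 + 469.50 + 713.64 + 713.64 = 2,876.20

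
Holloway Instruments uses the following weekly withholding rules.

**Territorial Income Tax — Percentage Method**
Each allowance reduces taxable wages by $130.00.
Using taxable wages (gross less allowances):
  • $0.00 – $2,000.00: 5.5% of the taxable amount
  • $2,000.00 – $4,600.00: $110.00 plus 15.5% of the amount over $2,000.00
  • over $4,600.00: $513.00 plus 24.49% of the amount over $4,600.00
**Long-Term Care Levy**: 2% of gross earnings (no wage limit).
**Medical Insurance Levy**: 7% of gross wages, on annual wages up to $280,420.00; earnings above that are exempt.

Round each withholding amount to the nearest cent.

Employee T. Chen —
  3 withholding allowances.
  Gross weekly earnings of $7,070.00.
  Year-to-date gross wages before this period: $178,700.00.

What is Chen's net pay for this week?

$5,411.31

Territorial Income Tax: taxable = $7,070.00 − 3×$130.00 = $6,680.00
  $513.00 + 24.49% × ($6,680.00 − $4,600.00) = $513.00 + 24.49% × $2,080.00 = $1,022.39
Long-Term Care Levy: 2% × $7,070.00 = $141.40
Medical Insurance Levy: 7% × $7,070.00 = $494.90
Total withheld: $1,022.39 + $141.40 + $494.90 = $1,658.69
Net pay: $7,070.00 − $1,658.69 = $5,411.31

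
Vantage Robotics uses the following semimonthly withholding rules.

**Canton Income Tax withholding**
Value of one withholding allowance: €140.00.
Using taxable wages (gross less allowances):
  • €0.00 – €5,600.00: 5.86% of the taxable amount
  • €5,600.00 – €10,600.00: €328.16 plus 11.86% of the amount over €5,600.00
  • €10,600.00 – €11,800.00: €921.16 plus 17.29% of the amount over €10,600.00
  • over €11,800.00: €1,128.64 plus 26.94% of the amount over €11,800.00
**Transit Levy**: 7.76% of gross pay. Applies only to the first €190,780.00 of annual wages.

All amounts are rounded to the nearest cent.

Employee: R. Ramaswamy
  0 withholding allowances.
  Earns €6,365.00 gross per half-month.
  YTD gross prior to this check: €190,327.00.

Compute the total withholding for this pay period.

Canton Income Tax: taxable = €6,365.00
  €328.16 + 11.86% × (€6,365.00 − €5,600.00) = €328.16 + 11.86% × €765.00 = €418.89
Transit Levy: cap €190,780.00 − YTD €190,327.00 = €453.00 subject; 7.76% × €453.00 = €35.15
Total: €418.89 + €35.15 = €454.04

€454.04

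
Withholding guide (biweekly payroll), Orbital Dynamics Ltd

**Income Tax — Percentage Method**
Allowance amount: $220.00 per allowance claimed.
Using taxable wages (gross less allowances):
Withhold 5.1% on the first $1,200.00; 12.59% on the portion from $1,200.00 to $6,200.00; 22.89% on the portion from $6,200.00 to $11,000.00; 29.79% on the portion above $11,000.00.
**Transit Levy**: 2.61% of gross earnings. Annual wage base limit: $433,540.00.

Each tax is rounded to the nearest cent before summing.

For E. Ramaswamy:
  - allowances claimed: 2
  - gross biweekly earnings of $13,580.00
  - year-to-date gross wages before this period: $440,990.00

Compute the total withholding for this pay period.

Income Tax: taxable = $13,580.00 − 2×$220.00 = $13,140.00
  $1,789.42 + 29.79% × ($13,140.00 − $11,000.00) = $1,789.42 + 29.79% × $2,140.00 = $2,426.93
Transit Levy: YTD $440,990.00 ≥ cap $433,540.00 → $0.00
Total: $2,426.93 + $0.00 = $2,426.93

$2,426.93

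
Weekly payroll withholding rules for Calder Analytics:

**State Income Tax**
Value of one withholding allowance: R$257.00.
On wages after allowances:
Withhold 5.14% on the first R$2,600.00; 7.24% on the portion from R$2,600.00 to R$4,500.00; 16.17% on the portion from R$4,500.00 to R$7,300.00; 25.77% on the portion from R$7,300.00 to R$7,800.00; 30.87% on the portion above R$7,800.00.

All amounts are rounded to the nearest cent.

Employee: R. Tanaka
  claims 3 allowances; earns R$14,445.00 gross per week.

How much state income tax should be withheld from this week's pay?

State Income Tax: taxable = R$14,445.00 − 3×R$257.00 = R$13,674.00
  R$852.81 + 30.87% × (R$13,674.00 − R$7,800.00) = R$852.81 + 30.87% × R$5,874.00 = R$2,666.11

R$2,666.11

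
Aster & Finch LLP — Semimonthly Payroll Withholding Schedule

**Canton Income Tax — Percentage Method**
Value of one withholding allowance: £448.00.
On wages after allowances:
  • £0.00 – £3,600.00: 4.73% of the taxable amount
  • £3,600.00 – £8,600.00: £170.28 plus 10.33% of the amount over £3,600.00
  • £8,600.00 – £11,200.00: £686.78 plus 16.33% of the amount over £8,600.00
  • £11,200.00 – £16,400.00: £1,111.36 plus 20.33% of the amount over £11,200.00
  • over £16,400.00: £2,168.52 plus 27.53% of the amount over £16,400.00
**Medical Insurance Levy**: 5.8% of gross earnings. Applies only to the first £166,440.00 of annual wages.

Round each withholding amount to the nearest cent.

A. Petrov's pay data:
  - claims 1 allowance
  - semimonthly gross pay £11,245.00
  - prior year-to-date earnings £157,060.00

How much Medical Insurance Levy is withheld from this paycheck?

Medical Insurance Levy: cap £166,440.00 − YTD £157,060.00 = £9,380.00 subject; 5.8% × £9,380.00 = £544.04

£544.04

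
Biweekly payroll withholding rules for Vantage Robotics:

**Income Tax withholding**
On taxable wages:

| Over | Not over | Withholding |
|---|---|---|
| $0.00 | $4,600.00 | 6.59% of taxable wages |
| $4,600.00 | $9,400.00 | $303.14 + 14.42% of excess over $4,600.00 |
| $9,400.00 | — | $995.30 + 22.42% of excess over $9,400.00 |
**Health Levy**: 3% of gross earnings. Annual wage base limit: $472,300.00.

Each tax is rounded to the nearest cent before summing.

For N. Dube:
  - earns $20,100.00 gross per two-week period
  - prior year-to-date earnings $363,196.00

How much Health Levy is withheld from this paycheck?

Health Levy: 3% × $20,100.00 = $603.00

$603.00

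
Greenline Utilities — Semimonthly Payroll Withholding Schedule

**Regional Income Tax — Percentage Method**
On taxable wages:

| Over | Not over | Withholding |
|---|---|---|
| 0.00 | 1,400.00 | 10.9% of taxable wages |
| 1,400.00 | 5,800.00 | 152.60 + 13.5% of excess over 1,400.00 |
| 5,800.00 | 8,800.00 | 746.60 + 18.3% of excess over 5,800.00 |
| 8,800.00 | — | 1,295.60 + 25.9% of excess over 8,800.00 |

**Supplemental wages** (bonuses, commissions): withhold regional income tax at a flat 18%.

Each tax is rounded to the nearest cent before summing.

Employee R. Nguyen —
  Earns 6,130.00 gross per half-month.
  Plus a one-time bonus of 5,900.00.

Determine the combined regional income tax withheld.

1,868.99

Regional Income Tax: taxable = 6,130.00
  746.60 + 18.3% × (6,130.00 − 5,800.00) = 746.60 + 18.3% × 330.00 = 806.99
Supplemental (18% flat on bonus): 18% × 5,900.00 = 1,062.00
Total regional income tax: 806.99 + 1,062.00 = 1,868.99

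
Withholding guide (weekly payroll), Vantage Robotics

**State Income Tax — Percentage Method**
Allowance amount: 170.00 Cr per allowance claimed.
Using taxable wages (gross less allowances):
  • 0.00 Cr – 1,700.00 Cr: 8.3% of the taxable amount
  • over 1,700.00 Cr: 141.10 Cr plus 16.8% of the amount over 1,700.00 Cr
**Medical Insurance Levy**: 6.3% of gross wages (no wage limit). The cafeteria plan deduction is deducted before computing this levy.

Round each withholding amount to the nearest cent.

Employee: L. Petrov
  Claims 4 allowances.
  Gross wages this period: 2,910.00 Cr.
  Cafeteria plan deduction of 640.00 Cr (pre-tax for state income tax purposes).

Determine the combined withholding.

State Income Tax: taxable = 2,910.00 Cr − 640.00 Cr − 4×170.00 Cr = 1,590.00 Cr
  8.3% × 1,590.00 Cr = 131.97 Cr
Medical Insurance Levy: 6.3% × 2,270.00 Cr = 143.01 Cr
Total: 131.97 Cr + 143.01 Cr = 274.98 Cr

274.98 Cr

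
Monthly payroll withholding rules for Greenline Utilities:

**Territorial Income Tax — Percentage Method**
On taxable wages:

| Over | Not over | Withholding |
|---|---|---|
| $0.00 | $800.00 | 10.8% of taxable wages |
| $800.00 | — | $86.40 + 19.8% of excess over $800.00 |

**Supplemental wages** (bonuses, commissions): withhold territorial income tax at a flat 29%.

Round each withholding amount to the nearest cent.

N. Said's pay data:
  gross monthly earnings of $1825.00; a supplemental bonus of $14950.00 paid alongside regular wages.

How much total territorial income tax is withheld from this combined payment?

Territorial Income Tax: taxable = $1825.00
  $86.40 + 19.8% × ($1825.00 − $800.00) = $86.40 + 19.8% × $1025.00 = $289.35
Supplemental (29% flat on bonus): 29% × $14950.00 = $4335.50
Total territorial income tax: $289.35 + $4335.50 = $4624.85

$4624.85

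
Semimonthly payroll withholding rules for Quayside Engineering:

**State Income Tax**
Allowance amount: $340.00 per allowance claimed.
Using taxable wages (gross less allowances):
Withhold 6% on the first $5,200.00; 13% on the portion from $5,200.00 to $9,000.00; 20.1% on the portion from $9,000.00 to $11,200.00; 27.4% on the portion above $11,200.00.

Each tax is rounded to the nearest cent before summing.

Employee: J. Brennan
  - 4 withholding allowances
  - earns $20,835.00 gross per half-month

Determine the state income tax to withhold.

$3,515.55

State Income Tax: taxable = $20,835.00 − 4×$340.00 = $19,475.00
  $1,248.20 + 27.4% × ($19,475.00 − $11,200.00) = $1,248.20 + 27.4% × $8,275.00 = $3,515.55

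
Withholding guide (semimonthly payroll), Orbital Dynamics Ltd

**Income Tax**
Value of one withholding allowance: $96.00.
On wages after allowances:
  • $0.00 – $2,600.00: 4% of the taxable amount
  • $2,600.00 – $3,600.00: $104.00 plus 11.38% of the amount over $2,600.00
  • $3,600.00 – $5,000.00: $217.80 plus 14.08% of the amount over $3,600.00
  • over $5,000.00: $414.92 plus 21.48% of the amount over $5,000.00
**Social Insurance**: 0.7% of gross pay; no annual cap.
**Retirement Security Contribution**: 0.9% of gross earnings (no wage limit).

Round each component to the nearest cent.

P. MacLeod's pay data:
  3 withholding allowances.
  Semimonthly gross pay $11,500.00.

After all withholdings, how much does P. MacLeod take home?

$9,566.74

Income Tax: taxable = $11,500.00 − 3×$96.00 = $11,212.00
  $414.92 + 21.48% × ($11,212.00 − $5,000.00) = $414.92 + 21.48% × $6,212.00 = $1,749.26
Social Insurance: 0.7% × $11,500.00 = $80.50
Retirement Security Contribution: 0.9% × $11,500.00 = $103.50
Total withheld: $1,749.26 + $80.50 + $103.50 = $1,933.26
Net pay: $11,500.00 − $1,933.26 = $9,566.74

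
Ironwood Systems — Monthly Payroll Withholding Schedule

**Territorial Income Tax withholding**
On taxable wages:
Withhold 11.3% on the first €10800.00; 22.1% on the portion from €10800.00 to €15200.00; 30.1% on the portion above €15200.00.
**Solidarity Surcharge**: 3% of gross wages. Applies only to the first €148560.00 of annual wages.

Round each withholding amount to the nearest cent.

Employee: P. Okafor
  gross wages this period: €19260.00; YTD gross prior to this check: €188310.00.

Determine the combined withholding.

Territorial Income Tax: taxable = €19260.00
  €2192.80 + 30.1% × (€19260.00 − €15200.00) = €2192.80 + 30.1% × €4060.00 = €3414.86
Solidarity Surcharge: YTD €188310.00 ≥ cap €148560.00 → €0.00
Total: €3414.86 + €0.00 = €3414.86

€3414.86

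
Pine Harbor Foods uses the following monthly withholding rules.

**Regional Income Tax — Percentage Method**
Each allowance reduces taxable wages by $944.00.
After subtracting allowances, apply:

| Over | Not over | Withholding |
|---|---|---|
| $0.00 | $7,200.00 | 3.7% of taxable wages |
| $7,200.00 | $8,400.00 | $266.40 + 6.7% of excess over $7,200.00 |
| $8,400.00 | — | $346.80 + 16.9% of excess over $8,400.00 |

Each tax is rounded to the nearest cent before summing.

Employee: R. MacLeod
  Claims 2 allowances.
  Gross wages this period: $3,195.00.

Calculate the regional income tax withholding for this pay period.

$48.36

Regional Income Tax: taxable = $3,195.00 − 2×$944.00 = $1,307.00
  3.7% × $1,307.00 = $48.36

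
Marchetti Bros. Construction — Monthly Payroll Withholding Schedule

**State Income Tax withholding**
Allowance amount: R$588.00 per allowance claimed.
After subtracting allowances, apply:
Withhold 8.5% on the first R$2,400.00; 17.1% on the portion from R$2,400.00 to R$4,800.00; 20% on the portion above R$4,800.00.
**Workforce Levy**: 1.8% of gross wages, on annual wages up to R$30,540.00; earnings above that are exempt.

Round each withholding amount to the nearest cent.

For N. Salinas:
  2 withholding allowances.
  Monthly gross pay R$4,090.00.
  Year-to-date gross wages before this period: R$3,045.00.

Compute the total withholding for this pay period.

R$365.51

State Income Tax: taxable = R$4,090.00 − 2×R$588.00 = R$2,914.00
  R$204.00 + 17.1% × (R$2,914.00 − R$2,400.00) = R$204.00 + 17.1% × R$514.00 = R$291.89
Workforce Levy: 1.8% × R$4,090.00 = R$73.62
Total: R$291.89 + R$73.62 = R$365.51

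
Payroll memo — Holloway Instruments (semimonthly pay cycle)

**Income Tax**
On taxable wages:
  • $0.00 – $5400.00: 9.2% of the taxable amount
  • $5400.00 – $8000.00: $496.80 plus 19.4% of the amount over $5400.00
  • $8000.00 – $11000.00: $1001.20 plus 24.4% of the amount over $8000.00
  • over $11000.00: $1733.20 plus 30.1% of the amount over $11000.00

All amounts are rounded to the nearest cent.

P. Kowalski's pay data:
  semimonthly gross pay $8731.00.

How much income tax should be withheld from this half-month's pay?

$1179.56

Income Tax: taxable = $8731.00
  $1001.20 + 24.4% × ($8731.00 − $8000.00) = $1001.20 + 24.4% × $731.00 = $1179.56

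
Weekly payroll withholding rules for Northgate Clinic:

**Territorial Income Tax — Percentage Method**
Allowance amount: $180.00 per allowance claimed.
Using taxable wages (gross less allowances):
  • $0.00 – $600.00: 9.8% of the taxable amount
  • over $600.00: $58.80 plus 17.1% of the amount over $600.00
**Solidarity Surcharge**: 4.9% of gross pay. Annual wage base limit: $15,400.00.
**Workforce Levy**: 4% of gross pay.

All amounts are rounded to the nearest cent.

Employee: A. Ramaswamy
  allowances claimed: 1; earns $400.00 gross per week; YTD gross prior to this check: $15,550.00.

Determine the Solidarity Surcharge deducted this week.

Solidarity Surcharge: YTD $15,550.00 ≥ cap $15,400.00 → $0.00

$0.00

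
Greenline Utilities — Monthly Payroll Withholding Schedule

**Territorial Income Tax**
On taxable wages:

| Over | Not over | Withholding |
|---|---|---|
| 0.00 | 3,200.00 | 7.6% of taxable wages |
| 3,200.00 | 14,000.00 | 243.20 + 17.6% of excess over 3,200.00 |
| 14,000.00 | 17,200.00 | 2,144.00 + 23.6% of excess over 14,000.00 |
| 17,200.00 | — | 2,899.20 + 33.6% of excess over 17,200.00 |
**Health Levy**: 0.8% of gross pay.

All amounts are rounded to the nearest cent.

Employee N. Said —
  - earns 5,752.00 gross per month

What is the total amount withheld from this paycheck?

Territorial Income Tax: taxable = 5,752.00
  243.20 + 17.6% × (5,752.00 − 3,200.00) = 243.20 + 17.6% × 2,552.00 = 692.35
Health Levy: 0.8% × 5,752.00 = 46.02
Total: 692.35 + 46.02 = 738.37

738.37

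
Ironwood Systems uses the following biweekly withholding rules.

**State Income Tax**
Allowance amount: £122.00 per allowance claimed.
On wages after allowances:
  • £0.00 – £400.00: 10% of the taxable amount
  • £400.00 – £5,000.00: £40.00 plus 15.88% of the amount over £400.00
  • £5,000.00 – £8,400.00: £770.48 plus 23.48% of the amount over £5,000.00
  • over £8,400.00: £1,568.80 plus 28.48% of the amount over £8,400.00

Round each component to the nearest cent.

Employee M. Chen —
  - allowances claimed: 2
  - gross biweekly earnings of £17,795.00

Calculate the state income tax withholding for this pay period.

State Income Tax: taxable = £17,795.00 − 2×£122.00 = £17,551.00
  £1,568.80 + 28.48% × (£17,551.00 − £8,400.00) = £1,568.80 + 28.48% × £9,151.00 = £4,175.00

£4,175.00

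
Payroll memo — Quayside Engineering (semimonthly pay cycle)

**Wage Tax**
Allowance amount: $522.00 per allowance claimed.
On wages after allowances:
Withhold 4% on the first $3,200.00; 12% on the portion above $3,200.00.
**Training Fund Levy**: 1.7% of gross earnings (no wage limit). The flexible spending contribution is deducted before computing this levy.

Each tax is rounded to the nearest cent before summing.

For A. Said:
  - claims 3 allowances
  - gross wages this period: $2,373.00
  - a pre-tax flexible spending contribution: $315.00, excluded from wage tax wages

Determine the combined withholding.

$54.67

Wage Tax: taxable = $2,373.00 − $315.00 − 3×$522.00 = $492.00
  4% × $492.00 = $19.68
Training Fund Levy: 1.7% × $2,058.00 = $34.99
Total: $19.68 + $34.99 = $54.67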